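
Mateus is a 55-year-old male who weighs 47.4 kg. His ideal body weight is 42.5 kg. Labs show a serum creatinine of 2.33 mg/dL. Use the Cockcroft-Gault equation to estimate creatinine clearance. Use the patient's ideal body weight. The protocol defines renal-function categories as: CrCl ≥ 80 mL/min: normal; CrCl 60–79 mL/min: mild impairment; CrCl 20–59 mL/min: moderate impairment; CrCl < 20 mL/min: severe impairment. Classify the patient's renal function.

moderate impairment

CrCl = (140 − 55) × 42.5 / (72 × 2.33) = 3612.5 / 167.76 ≈ 21.5 mL/min
22 mL/min falls in the 'moderate impairment' range.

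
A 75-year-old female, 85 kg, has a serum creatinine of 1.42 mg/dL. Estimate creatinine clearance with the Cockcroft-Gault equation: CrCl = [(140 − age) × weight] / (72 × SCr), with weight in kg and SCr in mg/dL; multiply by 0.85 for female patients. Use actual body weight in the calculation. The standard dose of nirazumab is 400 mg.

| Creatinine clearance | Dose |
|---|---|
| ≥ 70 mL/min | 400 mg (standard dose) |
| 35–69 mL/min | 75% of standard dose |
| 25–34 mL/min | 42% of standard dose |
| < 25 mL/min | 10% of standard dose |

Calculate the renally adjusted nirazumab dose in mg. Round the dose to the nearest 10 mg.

300 mg

CrCl = (140 − 75) × 85 / (72 × 1.42) × 0.85 = 5525.0 / 102.24 × 0.85 ≈ 45.9 mL/min
CrCl ≈ 46 mL/min → bracket 35–69 mL/min.
75% of 400 mg = 300 mg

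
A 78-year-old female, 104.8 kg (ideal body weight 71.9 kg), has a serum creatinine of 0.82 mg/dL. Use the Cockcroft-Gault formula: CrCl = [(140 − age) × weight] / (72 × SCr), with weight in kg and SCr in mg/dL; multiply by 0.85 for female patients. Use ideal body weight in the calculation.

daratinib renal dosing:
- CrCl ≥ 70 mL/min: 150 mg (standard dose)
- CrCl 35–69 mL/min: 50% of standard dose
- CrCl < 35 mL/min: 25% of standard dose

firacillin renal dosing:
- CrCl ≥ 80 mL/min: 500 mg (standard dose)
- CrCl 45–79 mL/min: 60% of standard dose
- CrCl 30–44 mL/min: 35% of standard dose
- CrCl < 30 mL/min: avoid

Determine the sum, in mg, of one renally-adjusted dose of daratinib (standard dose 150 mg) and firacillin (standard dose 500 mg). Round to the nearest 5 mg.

375 mg

CrCl = (140 − 78) × 71.9 / (72 × 0.82) × 0.85 = 4457.8 / 59.04 × 0.85 ≈ 64.2 mL/min
CrCl ≈ 64 mL/min.
daratinib: 35–69 mL/min → 50% of 150 mg = 75 mg.
firacillin: 45–79 mL/min → 60% of 500 mg = 300 mg.
Total = 75 + 300 = 375 mg.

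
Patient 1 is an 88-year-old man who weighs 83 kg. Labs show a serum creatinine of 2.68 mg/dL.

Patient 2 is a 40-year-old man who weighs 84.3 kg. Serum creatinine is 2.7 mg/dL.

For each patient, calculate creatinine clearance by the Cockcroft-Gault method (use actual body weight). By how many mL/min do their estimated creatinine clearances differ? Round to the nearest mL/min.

Patient 1: CrCl = (140 − 88) × 83 / (72 × 2.68) = 4316.0 / 192.96 ≈ 22.4 mL/min
Patient 2: CrCl = (140 − 40) × 84.3 / (72 × 2.7) = 8430.0 / 194.40 ≈ 43.4 mL/min
|22.4 − 43.4| = 21.0 mL/min

21 mL/min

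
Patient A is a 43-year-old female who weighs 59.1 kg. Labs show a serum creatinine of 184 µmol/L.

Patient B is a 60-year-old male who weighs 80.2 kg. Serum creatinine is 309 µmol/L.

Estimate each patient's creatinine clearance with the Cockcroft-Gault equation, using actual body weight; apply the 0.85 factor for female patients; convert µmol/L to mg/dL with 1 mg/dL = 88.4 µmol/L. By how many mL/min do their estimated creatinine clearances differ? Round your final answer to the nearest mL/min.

Patient A: SCr = 184 / 88.4 = 2.081 mg/dL
Patient A: CrCl = (140 − 43) × 59.1 / (72 × 2.081) × 0.85 = 5732.7 / 149.83 × 0.85 ≈ 32.5 mL/min
Patient B: SCr = 309 / 88.4 = 3.495 mg/dL
Patient B: CrCl = (140 − 60) × 80.2 / (72 × 3.495) = 6416.0 / 251.64 ≈ 25.5 mL/min
|32.5 − 25.5| = 7.0 mL/min

7 mL/min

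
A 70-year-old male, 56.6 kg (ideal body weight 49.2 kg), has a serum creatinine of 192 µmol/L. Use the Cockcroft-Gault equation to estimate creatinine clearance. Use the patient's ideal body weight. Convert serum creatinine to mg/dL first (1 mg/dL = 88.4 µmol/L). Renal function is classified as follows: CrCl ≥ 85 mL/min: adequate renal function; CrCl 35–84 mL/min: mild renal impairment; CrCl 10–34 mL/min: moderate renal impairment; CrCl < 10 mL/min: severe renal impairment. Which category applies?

SCr = 192 / 88.4 = 2.172 mg/dL
CrCl = (140 − 70) × 49.2 / (72 × 2.172) = 3444.0 / 156.38 ≈ 22.0 mL/min
22 mL/min falls in the 'moderate renal impairment' range.

moderate renal impairment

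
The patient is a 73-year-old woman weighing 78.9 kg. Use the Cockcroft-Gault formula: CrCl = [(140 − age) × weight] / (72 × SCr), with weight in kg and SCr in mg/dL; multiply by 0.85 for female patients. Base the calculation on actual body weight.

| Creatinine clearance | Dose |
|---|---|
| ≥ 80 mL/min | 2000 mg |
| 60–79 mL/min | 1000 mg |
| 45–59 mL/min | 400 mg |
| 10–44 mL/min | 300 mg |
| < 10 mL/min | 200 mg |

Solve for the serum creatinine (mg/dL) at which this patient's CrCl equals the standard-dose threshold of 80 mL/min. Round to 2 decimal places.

Standard dose requires CrCl ≥ 80 mL/min.
Set (140 − 73) × 78.9 × 0.85 / (72 × SCr) = 80
SCr = (140 − 73) × 78.9 × 0.85 / (72 × 80) = 0.780 mg/dL

0.78 mg/dL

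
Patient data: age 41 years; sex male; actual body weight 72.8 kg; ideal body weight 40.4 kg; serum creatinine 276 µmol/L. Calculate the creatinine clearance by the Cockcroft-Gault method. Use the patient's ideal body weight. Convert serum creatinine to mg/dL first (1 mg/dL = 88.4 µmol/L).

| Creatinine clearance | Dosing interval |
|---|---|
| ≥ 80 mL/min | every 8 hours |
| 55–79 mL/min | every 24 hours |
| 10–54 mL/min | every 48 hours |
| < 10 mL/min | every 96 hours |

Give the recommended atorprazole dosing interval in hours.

every 48 hours

SCr = 276 / 88.4 = 3.122 mg/dL
CrCl = (140 − 41) × 40.4 / (72 × 3.122) = 3999.6 / 224.78 ≈ 17.8 mL/min
CrCl ≈ 18 mL/min → bracket 10–54 mL/min → every 48 hours.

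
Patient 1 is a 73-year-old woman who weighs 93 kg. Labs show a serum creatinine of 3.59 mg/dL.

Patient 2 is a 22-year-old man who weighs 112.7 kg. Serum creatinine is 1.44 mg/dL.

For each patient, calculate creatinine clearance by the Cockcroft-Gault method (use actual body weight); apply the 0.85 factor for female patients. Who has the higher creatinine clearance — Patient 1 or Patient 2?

Patient 1: CrCl = (140 − 73) × 93 / (72 × 3.59) × 0.85 = 6231.0 / 258.48 × 0.85 ≈ 20.5 mL/min
Patient 2: CrCl = (140 − 22) × 112.7 / (72 × 1.44) = 13298.6 / 103.68 ≈ 128.3 mL/min
20.5 vs 128.3 mL/min → Patient 2 is higher.

Patient 2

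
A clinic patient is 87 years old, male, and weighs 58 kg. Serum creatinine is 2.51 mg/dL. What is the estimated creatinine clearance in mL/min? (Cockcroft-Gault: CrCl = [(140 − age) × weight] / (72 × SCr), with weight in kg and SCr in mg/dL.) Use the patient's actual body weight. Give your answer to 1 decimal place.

17.0 mL/min

CrCl = (140 − 87) × 58 / (72 × 2.51) = 3074.0 / 180.72 ≈ 17.0 mL/min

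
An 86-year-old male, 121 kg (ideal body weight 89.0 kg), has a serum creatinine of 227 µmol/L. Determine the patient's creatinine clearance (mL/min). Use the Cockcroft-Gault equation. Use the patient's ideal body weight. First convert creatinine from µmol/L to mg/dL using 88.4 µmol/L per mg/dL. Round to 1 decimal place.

SCr = 227 / 88.4 = 2.568 mg/dL
CrCl = (140 − 86) × 89 / (72 × 2.568) = 4806.0 / 184.90 ≈ 26.0 mL/min

26.0 mL/min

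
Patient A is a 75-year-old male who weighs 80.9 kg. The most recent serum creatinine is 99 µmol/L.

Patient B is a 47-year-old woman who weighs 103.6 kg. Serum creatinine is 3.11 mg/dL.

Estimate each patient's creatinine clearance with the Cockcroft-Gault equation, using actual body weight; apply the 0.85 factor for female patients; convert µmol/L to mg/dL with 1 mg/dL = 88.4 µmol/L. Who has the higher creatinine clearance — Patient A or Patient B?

Patient A

Patient A: SCr = 99 / 88.4 = 1.12 mg/dL
Patient A: CrCl = (140 − 75) × 80.9 / (72 × 1.12) = 5258.5 / 80.64 ≈ 65.2 mL/min
Patient B: CrCl = (140 − 47) × 103.6 / (72 × 3.11) × 0.85 = 9634.8 / 223.92 × 0.85 ≈ 36.6 mL/min
65.2 vs 36.6 mL/min → Patient A is higher.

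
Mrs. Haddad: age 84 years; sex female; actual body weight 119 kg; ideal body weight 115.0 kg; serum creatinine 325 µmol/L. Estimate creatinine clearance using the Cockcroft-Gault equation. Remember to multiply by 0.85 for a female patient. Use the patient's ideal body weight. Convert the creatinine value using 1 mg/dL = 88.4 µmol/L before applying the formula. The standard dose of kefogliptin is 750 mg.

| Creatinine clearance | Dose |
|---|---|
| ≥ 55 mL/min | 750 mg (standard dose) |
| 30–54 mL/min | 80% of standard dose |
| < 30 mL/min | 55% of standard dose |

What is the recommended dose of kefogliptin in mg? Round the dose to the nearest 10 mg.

SCr = 325 / 88.4 = 3.676 mg/dL
CrCl = (140 − 84) × 115 / (72 × 3.676) × 0.85 = 6440.0 / 264.67 × 0.85 ≈ 20.7 mL/min
CrCl ≈ 21 mL/min → bracket < 30 mL/min.
55% of 750 mg = 412.5 mg → 410 mg

410 mg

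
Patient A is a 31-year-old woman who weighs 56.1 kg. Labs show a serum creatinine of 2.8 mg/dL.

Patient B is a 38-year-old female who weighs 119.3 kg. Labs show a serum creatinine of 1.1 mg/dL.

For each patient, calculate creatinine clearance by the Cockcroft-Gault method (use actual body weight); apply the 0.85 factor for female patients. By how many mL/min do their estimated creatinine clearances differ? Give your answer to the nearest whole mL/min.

105 mL/min

Patient A: CrCl = (140 − 31) × 56.1 / (72 × 2.8) × 0.85 = 6114.9 / 201.60 × 0.85 ≈ 25.8 mL/min
Patient B: CrCl = (140 − 38) × 119.3 / (72 × 1.1) × 0.85 = 12168.6 / 79.20 × 0.85 ≈ 130.6 mL/min
|25.8 − 130.6| = 104.8 mL/min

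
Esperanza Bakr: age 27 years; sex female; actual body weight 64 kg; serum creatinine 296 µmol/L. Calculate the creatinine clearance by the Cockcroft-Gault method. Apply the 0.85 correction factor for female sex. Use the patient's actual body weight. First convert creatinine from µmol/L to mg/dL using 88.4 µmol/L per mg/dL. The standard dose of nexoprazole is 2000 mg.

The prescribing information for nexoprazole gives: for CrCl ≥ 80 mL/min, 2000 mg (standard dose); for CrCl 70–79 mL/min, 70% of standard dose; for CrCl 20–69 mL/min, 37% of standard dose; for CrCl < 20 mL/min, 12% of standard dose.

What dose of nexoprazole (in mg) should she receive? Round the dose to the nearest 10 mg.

740 mg

SCr = 296 / 88.4 = 3.348 mg/dL
CrCl = (140 − 27) × 64 / (72 × 3.348) × 0.85 = 7232.0 / 241.06 × 0.85 ≈ 25.5 mL/min
CrCl ≈ 25 mL/min → bracket 20–69 mL/min.
37% of 2000 mg = 740 mg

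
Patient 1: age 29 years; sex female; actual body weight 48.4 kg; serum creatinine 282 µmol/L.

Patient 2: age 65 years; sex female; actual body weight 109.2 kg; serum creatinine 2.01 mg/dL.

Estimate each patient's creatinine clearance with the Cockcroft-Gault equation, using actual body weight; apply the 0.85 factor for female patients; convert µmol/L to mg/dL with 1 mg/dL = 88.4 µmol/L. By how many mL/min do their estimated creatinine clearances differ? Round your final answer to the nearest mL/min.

Patient 1: SCr = 282 / 88.4 = 3.19 mg/dL
Patient 1: CrCl = (140 − 29) × 48.4 / (72 × 3.19) × 0.85 = 5372.4 / 229.68 × 0.85 ≈ 19.9 mL/min
Patient 2: CrCl = (140 − 65) × 109.2 / (72 × 2.01) × 0.85 = 8190.0 / 144.72 × 0.85 ≈ 48.1 mL/min
|19.9 − 48.1| = 28.2 mL/min

28 mL/min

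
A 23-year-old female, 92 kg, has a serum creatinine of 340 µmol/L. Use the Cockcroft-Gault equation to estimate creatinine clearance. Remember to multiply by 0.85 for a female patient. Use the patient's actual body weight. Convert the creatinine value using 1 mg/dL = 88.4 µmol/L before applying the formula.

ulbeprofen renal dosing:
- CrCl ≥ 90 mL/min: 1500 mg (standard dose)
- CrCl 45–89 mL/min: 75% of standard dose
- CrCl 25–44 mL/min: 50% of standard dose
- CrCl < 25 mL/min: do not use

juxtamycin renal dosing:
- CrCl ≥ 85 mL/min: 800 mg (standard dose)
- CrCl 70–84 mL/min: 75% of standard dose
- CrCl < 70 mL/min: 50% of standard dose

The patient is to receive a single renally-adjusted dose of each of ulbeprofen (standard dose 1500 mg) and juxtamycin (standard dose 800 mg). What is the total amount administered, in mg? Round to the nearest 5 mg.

1150 mg

SCr = 340 / 88.4 = 3.846 mg/dL
CrCl = (140 − 23) × 92 / (72 × 3.846) × 0.85 = 10764.0 / 276.91 × 0.85 ≈ 33.0 mL/min
CrCl ≈ 33 mL/min.
ulbeprofen: 25–44 mL/min → 50% of 1500 mg = 750 mg.
juxtamycin: < 70 mL/min → 50% of 800 mg = 400 mg.
Total = 750 + 400 = 1150 mg.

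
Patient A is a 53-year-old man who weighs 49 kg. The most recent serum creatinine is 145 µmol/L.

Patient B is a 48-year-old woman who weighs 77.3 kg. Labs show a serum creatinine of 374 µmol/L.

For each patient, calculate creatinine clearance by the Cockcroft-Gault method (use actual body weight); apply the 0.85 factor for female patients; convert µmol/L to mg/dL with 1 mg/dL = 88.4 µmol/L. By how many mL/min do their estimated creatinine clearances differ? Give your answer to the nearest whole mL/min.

16 mL/min

Patient A: SCr = 145 / 88.4 = 1.64 mg/dL
Patient A: CrCl = (140 − 53) × 49 / (72 × 1.64) = 4263.0 / 118.08 ≈ 36.1 mL/min
Patient B: SCr = 374 / 88.4 = 4.231 mg/dL
Patient B: CrCl = (140 − 48) × 77.3 / (72 × 4.231) × 0.85 = 7111.6 / 304.63 × 0.85 ≈ 19.8 mL/min
|36.1 − 19.8| = 16.3 mL/min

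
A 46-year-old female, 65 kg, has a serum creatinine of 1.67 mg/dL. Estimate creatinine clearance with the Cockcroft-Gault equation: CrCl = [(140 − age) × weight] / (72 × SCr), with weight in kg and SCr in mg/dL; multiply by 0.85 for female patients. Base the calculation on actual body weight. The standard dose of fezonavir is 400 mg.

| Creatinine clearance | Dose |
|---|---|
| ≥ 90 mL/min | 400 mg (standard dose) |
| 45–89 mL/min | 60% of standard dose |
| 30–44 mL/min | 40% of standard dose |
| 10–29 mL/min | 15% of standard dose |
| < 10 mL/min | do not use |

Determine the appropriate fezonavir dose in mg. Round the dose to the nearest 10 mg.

160 mg

CrCl = (140 − 46) × 65 / (72 × 1.67) × 0.85 = 6110.0 / 120.24 × 0.85 ≈ 43.2 mL/min
CrCl ≈ 43 mL/min → bracket 30–44 mL/min.
40% of 400 mg = 160 mg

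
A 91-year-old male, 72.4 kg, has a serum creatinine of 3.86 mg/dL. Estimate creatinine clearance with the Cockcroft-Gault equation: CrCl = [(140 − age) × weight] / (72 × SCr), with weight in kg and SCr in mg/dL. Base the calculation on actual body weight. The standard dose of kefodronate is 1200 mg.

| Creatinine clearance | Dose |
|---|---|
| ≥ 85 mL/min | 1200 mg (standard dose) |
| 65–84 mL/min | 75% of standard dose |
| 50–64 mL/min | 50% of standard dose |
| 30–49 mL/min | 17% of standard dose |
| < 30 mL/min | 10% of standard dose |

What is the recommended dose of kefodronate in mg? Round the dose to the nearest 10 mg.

120 mg

CrCl = (140 − 91) × 72.4 / (72 × 3.86) = 3547.6 / 277.92 ≈ 12.8 mL/min
CrCl ≈ 13 mL/min → bracket < 30 mL/min.
10% of 1200 mg = 120 mg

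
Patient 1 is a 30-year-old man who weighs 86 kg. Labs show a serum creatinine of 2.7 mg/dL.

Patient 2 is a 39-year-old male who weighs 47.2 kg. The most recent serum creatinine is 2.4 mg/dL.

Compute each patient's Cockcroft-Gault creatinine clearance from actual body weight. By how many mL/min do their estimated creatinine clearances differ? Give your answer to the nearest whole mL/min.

Patient 1: CrCl = (140 − 30) × 86 / (72 × 2.7) = 9460.0 / 194.40 ≈ 48.7 mL/min
Patient 2: CrCl = (140 − 39) × 47.2 / (72 × 2.4) = 4767.2 / 172.80 ≈ 27.6 mL/min
|48.7 − 27.6| = 21.1 mL/min

21 mL/min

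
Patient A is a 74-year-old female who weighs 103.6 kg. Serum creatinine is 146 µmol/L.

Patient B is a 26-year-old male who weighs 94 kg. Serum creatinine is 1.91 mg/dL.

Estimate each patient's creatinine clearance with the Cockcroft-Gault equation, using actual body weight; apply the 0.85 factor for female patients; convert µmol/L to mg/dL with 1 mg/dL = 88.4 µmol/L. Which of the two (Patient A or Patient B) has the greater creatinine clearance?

Patient B

Patient A: SCr = 146 / 88.4 = 1.652 mg/dL
Patient A: CrCl = (140 − 74) × 103.6 / (72 × 1.652) × 0.85 = 6837.6 / 118.94 × 0.85 ≈ 48.9 mL/min
Patient B: CrCl = (140 − 26) × 94 / (72 × 1.91) = 10716.0 / 137.52 ≈ 77.9 mL/min
48.9 vs 77.9 mL/min → Patient B is higher.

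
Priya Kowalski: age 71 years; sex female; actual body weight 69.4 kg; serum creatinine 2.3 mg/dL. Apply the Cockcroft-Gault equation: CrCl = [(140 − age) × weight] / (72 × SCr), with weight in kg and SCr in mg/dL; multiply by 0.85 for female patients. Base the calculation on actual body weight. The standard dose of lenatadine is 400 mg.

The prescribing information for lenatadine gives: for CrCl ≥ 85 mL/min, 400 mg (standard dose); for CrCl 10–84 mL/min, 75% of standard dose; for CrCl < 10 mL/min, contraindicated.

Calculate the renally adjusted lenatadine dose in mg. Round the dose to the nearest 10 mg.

300 mg

CrCl = (140 − 71) × 69.4 / (72 × 2.3) × 0.85 = 4788.6 / 165.60 × 0.85 ≈ 24.6 mL/min
CrCl ≈ 25 mL/min → bracket 10–84 mL/min.
75% of 400 mg = 300 mg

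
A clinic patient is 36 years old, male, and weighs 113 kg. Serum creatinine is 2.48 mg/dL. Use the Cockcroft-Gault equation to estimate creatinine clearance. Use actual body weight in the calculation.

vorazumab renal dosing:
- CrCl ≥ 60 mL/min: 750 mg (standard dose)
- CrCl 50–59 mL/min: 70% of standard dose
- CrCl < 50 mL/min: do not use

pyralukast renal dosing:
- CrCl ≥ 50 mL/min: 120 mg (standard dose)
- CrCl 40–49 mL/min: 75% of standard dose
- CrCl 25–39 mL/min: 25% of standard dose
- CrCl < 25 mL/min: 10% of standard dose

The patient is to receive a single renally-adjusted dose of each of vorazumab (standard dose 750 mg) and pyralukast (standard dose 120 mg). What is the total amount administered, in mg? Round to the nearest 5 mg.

CrCl = (140 − 36) × 113 / (72 × 2.48) = 11752.0 / 178.56 ≈ 65.8 mL/min
CrCl ≈ 66 mL/min.
vorazumab: ≥ 60 mL/min → 100% of 750 mg = 750 mg.
pyralukast: ≥ 50 mL/min → 100% of 120 mg = 120 mg.
Total = 750 + 120 = 870 mg.

870 mg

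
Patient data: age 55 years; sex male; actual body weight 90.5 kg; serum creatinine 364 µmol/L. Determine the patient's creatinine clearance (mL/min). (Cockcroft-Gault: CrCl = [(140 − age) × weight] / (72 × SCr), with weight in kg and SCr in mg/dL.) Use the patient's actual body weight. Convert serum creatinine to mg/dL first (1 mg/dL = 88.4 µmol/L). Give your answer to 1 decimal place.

25.9 mL/min

SCr = 364 / 88.4 = 4.118 mg/dL
CrCl = (140 − 55) × 90.5 / (72 × 4.118) = 7692.5 / 296.50 ≈ 25.9 mL/min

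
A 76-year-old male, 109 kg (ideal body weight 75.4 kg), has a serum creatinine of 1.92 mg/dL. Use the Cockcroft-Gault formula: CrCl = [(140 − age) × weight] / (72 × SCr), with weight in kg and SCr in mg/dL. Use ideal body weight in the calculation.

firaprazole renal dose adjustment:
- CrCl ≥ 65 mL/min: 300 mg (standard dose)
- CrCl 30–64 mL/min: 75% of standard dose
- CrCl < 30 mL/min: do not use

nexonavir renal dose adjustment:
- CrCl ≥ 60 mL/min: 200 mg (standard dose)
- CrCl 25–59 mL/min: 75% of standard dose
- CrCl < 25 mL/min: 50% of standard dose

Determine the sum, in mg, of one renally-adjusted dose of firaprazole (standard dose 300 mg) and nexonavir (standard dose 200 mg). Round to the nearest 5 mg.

375 mg

CrCl = (140 − 76) × 75.4 / (72 × 1.92) = 4825.6 / 138.24 ≈ 34.9 mL/min
CrCl ≈ 35 mL/min.
firaprazole: 30–64 mL/min → 75% of 300 mg = 225 mg.
nexonavir: 25–59 mL/min → 75% of 200 mg = 150 mg.
Total = 225 + 150 = 375 mg.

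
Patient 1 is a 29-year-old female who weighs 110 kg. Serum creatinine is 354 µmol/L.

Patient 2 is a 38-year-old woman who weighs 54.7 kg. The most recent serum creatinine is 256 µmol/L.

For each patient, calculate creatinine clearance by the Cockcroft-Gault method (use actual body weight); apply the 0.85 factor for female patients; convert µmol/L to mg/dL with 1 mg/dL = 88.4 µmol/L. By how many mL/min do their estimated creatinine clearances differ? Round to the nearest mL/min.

13 mL/min

Patient 1: SCr = 354 / 88.4 = 4.005 mg/dL
Patient 1: CrCl = (140 − 29) × 110 / (72 × 4.005) × 0.85 = 12210.0 / 288.36 × 0.85 ≈ 36.0 mL/min
Patient 2: SCr = 256 / 88.4 = 2.896 mg/dL
Patient 2: CrCl = (140 − 38) × 54.7 / (72 × 2.896) × 0.85 = 5579.4 / 208.51 × 0.85 ≈ 22.7 mL/min
|36.0 − 22.7| = 13.3 mL/min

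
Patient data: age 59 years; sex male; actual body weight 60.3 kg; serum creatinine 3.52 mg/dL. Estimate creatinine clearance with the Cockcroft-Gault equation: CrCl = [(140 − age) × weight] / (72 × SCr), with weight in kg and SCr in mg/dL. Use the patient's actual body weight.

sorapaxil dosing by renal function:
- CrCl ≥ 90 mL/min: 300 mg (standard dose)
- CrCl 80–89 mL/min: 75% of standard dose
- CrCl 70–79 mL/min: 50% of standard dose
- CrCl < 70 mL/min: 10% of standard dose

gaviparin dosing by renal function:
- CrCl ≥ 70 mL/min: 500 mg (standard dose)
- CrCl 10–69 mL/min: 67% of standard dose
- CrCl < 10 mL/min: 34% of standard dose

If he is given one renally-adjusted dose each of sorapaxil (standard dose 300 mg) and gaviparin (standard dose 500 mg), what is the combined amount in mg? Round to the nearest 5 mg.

CrCl = (140 − 59) × 60.3 / (72 × 3.52) = 4884.3 / 253.44 ≈ 19.3 mL/min
CrCl ≈ 19 mL/min.
sorapaxil: < 70 mL/min → 10% of 300 mg = 30 mg.
gaviparin: 10–69 mL/min → 67% of 500 mg = 335 mg.
Total = 30 + 335 = 365 mg.

365 mg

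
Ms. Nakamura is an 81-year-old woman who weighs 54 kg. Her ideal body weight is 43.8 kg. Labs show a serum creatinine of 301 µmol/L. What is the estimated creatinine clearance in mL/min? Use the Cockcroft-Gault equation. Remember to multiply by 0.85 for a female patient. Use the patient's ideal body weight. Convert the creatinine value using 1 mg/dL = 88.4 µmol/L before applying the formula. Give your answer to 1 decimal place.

9.0 mL/min

SCr = 301 / 88.4 = 3.405 mg/dL
CrCl = (140 − 81) × 43.8 / (72 × 3.405) × 0.85 = 2584.2 / 245.16 × 0.85 ≈ 9.0 mL/min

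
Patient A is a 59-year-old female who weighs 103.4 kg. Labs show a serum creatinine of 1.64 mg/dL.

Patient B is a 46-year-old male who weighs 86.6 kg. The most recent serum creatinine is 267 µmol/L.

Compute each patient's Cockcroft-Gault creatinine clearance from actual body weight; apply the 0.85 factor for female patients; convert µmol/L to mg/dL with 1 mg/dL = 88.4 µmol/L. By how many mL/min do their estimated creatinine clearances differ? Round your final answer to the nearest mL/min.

Patient A: CrCl = (140 − 59) × 103.4 / (72 × 1.64) × 0.85 = 8375.4 / 118.08 × 0.85 ≈ 60.3 mL/min
Patient B: SCr = 267 / 88.4 = 3.02 mg/dL
Patient B: CrCl = (140 − 46) × 86.6 / (72 × 3.02) = 8140.4 / 217.44 ≈ 37.4 mL/min
|60.3 − 37.4| = 22.9 mL/min

23 mL/min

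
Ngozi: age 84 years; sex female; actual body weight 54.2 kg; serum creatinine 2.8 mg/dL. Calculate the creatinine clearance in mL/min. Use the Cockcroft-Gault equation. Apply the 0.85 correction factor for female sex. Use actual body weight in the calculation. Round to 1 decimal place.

12.8 mL/min

CrCl = (140 − 84) × 54.2 / (72 × 2.8) × 0.85 = 3035.2 / 201.60 × 0.85 ≈ 12.8 mL/min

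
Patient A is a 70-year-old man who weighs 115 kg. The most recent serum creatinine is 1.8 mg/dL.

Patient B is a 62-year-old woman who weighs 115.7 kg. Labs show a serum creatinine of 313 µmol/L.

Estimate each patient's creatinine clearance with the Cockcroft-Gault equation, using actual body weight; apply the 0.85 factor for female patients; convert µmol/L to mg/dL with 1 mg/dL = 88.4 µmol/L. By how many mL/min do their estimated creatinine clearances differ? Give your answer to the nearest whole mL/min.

32 mL/min

Patient A: CrCl = (140 − 70) × 115 / (72 × 1.8) = 8050.0 / 129.60 ≈ 62.1 mL/min
Patient B: SCr = 313 / 88.4 = 3.541 mg/dL
Patient B: CrCl = (140 − 62) × 115.7 / (72 × 3.541) × 0.85 = 9024.6 / 254.95 × 0.85 ≈ 30.1 mL/min
|62.1 − 30.1| = 32.0 mL/min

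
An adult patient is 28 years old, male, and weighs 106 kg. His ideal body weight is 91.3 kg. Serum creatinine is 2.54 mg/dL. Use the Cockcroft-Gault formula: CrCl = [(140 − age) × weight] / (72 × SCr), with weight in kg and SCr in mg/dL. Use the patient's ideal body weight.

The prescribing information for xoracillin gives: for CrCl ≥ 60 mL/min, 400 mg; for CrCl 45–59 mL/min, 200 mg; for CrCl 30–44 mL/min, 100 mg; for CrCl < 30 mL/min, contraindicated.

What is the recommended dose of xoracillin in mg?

200 mg

CrCl = (140 − 28) × 91.3 / (72 × 2.54) = 10225.6 / 182.88 ≈ 55.9 mL/min
CrCl ≈ 56 mL/min → bracket 45–59 mL/min.
Dose for this bracket: 200 mg.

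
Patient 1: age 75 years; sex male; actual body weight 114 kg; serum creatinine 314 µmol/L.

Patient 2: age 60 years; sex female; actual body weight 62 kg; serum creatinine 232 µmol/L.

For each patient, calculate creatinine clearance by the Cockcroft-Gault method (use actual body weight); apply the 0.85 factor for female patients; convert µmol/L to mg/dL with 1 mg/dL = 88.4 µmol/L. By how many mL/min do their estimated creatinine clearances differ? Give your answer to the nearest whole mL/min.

7 mL/min

Patient 1: SCr = 314 / 88.4 = 3.552 mg/dL
Patient 1: CrCl = (140 − 75) × 114 / (72 × 3.552) = 7410.0 / 255.74 ≈ 29.0 mL/min
Patient 2: SCr = 232 / 88.4 = 2.624 mg/dL
Patient 2: CrCl = (140 − 60) × 62 / (72 × 2.624) × 0.85 = 4960.0 / 188.93 × 0.85 ≈ 22.3 mL/min
|29.0 − 22.3| = 6.7 mL/min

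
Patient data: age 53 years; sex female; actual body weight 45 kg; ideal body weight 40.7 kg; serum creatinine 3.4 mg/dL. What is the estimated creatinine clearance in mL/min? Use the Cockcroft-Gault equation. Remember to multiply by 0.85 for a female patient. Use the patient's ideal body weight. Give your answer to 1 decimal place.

12.3 mL/min

CrCl = (140 − 53) × 40.7 / (72 × 3.4) × 0.85 = 3540.9 / 244.80 × 0.85 ≈ 12.3 mL/min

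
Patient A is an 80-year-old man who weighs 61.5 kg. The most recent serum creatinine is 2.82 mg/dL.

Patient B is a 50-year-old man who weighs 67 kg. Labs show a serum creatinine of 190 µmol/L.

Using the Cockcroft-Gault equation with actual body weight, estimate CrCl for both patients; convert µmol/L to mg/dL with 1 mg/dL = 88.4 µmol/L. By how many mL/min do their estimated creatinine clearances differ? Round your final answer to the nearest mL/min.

21 mL/min

Patient A: CrCl = (140 − 80) × 61.5 / (72 × 2.82) = 3690.0 / 203.04 ≈ 18.2 mL/min
Patient B: SCr = 190 / 88.4 = 2.149 mg/dL
Patient B: CrCl = (140 − 50) × 67 / (72 × 2.149) = 6030.0 / 154.73 ≈ 39.0 mL/min
|18.2 − 39.0| = 20.8 mL/min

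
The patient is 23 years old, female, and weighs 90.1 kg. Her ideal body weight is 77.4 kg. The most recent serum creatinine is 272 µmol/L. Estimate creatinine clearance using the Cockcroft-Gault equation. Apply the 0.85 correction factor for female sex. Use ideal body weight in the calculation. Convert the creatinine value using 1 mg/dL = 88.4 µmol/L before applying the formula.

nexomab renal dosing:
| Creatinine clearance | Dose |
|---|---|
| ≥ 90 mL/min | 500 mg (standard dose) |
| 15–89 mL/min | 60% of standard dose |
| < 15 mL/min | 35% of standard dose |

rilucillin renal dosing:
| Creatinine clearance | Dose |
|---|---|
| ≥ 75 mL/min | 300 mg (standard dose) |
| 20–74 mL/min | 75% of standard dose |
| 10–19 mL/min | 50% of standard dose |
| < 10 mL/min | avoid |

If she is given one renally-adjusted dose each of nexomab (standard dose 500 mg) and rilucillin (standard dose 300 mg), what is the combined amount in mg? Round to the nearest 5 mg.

SCr = 272 / 88.4 = 3.077 mg/dL
CrCl = (140 − 23) × 77.4 / (72 × 3.077) × 0.85 = 9055.8 / 221.54 × 0.85 ≈ 34.7 mL/min
CrCl ≈ 35 mL/min.
nexomab: 15–89 mL/min → 60% of 500 mg = 300 mg.
rilucillin: 20–74 mL/min → 75% of 300 mg = 225 mg.
Total = 300 + 225 = 525 mg.

525 mg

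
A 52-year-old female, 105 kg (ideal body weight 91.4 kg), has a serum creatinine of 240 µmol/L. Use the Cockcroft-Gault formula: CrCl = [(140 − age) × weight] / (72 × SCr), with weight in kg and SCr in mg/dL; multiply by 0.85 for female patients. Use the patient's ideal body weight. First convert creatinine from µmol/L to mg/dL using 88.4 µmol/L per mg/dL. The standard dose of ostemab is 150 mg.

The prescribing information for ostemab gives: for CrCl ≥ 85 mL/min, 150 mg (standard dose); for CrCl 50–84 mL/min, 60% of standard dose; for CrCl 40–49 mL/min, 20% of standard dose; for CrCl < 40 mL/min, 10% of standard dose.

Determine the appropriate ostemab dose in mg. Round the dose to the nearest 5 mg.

15 mg

SCr = 240 / 88.4 = 2.715 mg/dL
CrCl = (140 − 52) × 91.4 / (72 × 2.715) × 0.85 = 8043.2 / 195.48 × 0.85 ≈ 35.0 mL/min
CrCl ≈ 35 mL/min → bracket < 40 mL/min.
10% of 150 mg = 15 mg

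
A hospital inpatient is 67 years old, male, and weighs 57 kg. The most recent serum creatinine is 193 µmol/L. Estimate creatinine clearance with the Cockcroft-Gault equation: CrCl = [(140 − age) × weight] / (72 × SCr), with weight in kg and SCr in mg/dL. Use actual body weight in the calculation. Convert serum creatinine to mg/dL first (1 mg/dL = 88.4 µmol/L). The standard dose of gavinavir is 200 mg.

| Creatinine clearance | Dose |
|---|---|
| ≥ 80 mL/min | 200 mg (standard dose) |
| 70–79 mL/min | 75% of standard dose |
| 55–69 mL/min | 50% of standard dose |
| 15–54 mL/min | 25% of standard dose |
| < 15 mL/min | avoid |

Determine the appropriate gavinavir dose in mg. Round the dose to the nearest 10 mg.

50 mg

SCr = 193 / 88.4 = 2.183 mg/dL
CrCl = (140 − 67) × 57 / (72 × 2.183) = 4161.0 / 157.18 ≈ 26.5 mL/min
CrCl ≈ 26 mL/min → bracket 15–54 mL/min.
25% of 200 mg = 50 mg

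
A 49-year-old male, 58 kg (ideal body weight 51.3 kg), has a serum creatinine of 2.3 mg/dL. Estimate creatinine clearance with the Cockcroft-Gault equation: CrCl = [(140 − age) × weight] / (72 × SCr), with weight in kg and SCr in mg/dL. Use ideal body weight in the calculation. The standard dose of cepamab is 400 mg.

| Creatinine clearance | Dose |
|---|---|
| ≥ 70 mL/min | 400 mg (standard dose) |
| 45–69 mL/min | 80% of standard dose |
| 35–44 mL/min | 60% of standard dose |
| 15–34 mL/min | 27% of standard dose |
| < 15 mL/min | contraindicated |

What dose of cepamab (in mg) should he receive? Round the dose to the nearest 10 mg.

110 mg

CrCl = (140 − 49) × 51.3 / (72 × 2.3) = 4668.3 / 165.60 ≈ 28.2 mL/min
CrCl ≈ 28 mL/min → bracket 15–34 mL/min.
27% of 400 mg = 108 mg → 110 mg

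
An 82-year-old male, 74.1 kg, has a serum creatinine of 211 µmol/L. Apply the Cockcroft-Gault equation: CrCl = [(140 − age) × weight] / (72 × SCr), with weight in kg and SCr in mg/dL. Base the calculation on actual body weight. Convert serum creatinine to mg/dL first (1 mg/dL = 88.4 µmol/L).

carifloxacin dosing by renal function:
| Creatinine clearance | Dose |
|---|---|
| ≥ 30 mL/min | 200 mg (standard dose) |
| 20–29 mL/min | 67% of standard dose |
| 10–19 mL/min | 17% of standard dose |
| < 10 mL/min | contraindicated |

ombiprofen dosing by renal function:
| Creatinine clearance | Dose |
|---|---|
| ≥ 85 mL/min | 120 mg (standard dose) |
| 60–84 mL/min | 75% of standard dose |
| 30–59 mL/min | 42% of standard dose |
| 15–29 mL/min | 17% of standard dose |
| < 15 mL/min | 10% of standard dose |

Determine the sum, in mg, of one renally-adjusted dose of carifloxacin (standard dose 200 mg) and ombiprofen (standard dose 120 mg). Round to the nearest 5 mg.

155 mg

SCr = 211 / 88.4 = 2.387 mg/dL
CrCl = (140 − 82) × 74.1 / (72 × 2.387) = 4297.8 / 171.86 ≈ 25.0 mL/min
CrCl ≈ 25 mL/min.
carifloxacin: 20–29 mL/min → 67% of 200 mg = 134 mg.
ombiprofen: 15–29 mL/min → 17% of 120 mg = 20.4 mg.
Total = 134 + 20.4 = 154.4 mg.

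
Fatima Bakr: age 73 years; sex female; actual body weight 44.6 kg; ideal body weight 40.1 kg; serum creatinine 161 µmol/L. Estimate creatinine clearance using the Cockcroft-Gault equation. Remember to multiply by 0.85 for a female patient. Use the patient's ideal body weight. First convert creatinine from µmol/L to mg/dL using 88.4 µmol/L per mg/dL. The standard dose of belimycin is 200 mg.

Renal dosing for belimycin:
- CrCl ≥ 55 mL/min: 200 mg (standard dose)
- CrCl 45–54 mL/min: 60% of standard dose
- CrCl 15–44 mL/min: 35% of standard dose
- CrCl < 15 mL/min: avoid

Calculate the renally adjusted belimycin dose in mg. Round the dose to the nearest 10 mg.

70 mg

SCr = 161 / 88.4 = 1.821 mg/dL
CrCl = (140 − 73) × 40.1 / (72 × 1.821) × 0.85 = 2686.7 / 131.11 × 0.85 ≈ 17.4 mL/min
CrCl ≈ 17 mL/min → bracket 15–44 mL/min.
35% of 200 mg = 70 mg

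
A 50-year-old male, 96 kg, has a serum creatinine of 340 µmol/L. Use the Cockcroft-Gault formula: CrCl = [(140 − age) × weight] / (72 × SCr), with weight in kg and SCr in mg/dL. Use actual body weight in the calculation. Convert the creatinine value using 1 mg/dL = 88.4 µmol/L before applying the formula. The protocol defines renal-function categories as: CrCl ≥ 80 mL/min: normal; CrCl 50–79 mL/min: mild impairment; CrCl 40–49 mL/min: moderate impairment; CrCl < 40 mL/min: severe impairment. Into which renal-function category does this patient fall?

SCr = 340 / 88.4 = 3.846 mg/dL
CrCl = (140 − 50) × 96 / (72 × 3.846) = 8640.0 / 276.91 ≈ 31.2 mL/min
31 mL/min falls in the 'severe impairment' range.

severe impairment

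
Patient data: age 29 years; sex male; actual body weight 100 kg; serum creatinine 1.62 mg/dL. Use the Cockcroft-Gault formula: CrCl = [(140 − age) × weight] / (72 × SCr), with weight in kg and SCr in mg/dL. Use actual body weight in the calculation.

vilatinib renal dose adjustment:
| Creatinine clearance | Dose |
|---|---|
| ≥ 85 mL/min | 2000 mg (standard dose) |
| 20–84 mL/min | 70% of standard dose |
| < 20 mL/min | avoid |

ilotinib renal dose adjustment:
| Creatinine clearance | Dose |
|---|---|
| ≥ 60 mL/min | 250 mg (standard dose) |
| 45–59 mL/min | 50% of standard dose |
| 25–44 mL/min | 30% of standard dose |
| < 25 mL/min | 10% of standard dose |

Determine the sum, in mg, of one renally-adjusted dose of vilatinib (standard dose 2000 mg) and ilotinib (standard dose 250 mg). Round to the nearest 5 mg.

CrCl = (140 − 29) × 100 / (72 × 1.62) = 11100.0 / 116.64 ≈ 95.2 mL/min
CrCl ≈ 95 mL/min.
vilatinib: ≥ 85 mL/min → 100% of 2000 mg = 2000 mg.
ilotinib: ≥ 60 mL/min → 100% of 250 mg = 250 mg.
Total = 2000 + 250 = 2250 mg.

2250 mg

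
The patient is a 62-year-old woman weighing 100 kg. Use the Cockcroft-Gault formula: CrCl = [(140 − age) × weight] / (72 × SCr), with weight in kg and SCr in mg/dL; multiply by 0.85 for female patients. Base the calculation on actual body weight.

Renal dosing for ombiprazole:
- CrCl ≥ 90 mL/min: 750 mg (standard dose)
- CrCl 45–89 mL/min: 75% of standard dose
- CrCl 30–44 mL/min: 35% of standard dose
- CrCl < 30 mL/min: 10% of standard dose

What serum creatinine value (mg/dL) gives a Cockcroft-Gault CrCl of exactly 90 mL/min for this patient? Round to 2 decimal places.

1.02 mg/dL

Standard dose requires CrCl ≥ 90 mL/min.
Set (140 − 62) × 100 × 0.85 / (72 × SCr) = 90
SCr = (140 − 62) × 100 × 0.85 / (72 × 90) = 1.023 mg/dL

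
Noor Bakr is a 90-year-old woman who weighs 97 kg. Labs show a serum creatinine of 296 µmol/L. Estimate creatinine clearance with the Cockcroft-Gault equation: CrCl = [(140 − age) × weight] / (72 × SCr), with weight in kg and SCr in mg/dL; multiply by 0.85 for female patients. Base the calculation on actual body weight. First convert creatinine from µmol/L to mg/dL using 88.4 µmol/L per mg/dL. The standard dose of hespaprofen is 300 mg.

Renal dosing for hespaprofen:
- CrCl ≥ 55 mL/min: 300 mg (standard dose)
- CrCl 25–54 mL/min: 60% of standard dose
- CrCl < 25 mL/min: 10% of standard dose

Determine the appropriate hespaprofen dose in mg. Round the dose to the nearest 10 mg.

30 mg

SCr = 296 / 88.4 = 3.348 mg/dL
CrCl = (140 − 90) × 97 / (72 × 3.348) × 0.85 = 4850.0 / 241.06 × 0.85 ≈ 17.1 mL/min
CrCl ≈ 17 mL/min → bracket < 25 mL/min.
10% of 300 mg = 30 mg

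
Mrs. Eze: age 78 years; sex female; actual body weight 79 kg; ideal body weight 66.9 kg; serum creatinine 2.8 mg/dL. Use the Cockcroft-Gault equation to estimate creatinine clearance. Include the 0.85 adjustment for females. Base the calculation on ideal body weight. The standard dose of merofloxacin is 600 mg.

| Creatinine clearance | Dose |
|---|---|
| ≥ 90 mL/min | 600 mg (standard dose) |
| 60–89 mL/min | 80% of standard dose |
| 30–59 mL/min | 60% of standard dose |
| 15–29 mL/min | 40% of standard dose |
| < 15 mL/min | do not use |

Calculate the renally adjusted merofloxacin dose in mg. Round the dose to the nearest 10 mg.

240 mg

CrCl = (140 − 78) × 66.9 / (72 × 2.8) × 0.85 = 4147.8 / 201.60 × 0.85 ≈ 17.5 mL/min
CrCl ≈ 17 mL/min → bracket 15–29 mL/min.
40% of 600 mg = 240 mg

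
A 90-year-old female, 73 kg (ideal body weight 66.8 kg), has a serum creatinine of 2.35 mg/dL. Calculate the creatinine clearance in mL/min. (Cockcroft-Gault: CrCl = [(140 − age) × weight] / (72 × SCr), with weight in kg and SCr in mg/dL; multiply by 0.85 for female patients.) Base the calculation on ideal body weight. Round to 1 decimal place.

16.8 mL/min

CrCl = (140 − 90) × 66.8 / (72 × 2.35) × 0.85 = 3340.0 / 169.20 × 0.85 ≈ 16.8 mL/min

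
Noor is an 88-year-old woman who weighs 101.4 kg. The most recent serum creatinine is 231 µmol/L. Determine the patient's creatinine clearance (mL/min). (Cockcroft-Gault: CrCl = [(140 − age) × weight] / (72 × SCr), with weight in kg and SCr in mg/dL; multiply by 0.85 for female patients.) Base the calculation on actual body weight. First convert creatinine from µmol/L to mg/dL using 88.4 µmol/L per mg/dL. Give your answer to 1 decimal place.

23.8 mL/min

SCr = 231 / 88.4 = 2.613 mg/dL
CrCl = (140 − 88) × 101.4 / (72 × 2.613) × 0.85 = 5272.8 / 188.14 × 0.85 ≈ 23.8 mL/min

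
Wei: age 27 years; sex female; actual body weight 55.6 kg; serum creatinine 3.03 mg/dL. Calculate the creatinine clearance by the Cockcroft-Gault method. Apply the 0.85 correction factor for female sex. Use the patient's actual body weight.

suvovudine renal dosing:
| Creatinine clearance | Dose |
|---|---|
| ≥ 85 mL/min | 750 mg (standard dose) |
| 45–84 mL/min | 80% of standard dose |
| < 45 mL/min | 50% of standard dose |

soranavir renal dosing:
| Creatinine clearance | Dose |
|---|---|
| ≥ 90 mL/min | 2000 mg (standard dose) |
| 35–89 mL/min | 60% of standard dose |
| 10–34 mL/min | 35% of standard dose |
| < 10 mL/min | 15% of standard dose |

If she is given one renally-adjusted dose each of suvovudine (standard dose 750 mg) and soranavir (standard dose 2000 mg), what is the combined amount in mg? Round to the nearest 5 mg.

CrCl = (140 − 27) × 55.6 / (72 × 3.03) × 0.85 = 6282.8 / 218.16 × 0.85 ≈ 24.5 mL/min
CrCl ≈ 24 mL/min.
suvovudine: < 45 mL/min → 50% of 750 mg = 375 mg.
soranavir: 10–34 mL/min → 35% of 2000 mg = 700 mg.
Total = 375 + 700 = 1075 mg.

1075 mg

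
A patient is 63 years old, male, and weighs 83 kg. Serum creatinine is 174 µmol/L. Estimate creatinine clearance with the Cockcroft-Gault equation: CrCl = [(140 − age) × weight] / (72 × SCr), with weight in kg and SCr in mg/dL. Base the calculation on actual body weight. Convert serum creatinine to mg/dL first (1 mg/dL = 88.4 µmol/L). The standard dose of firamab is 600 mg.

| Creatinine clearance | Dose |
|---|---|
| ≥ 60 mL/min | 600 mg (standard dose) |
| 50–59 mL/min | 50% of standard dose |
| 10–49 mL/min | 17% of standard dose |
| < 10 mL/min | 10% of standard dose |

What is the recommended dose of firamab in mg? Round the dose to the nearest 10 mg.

SCr = 174 / 88.4 = 1.968 mg/dL
CrCl = (140 − 63) × 83 / (72 × 1.968) = 6391.0 / 141.70 ≈ 45.1 mL/min
CrCl ≈ 45 mL/min → bracket 10–49 mL/min.
17% of 600 mg = 102 mg → 100 mg

100 mg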